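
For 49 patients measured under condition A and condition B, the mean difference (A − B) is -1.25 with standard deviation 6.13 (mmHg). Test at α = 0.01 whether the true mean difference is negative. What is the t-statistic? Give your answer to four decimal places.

-1.4274

H0: μ_d = 0; H1: μ_d < 0 (paired t-test on the differences, left-tailed).
t = d̄/(s_d/√n) = -1.25/(6.13/√49) = -1.4274
df = n − 1 = 48
p-value = P(T ≤ -1.4274) ≈ 0.080
Since p ≈ 0.080 > α = 0.01, fail to reject H0; the data do not provide sufficient evidence against H0.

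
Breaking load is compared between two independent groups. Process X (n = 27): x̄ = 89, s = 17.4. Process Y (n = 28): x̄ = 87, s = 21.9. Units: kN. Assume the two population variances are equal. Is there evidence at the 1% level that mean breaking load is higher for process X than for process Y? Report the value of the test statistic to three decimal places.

0.374

Let group 1 = process X, group 2 = process Y. H0: μ_1 = μ_2; H1: μ_1 > μ_2 (two-sample pooled-variance t-test, right-tailed).
s_p² = [(27−1)·17.4² + (28−1)·21.9²]/(27+28−2) = 392.853
t = (89 − 87)/√[392.853·(1/27 + 1/28)] = 0.374
df = n₁ + n₂ − 2 = 53
p-value = P(T ≥ 0.374) ≈ 0.3549
Since p ≈ 0.3549 > α = 0.01, fail to reject H0; the evidence is not statistically significant.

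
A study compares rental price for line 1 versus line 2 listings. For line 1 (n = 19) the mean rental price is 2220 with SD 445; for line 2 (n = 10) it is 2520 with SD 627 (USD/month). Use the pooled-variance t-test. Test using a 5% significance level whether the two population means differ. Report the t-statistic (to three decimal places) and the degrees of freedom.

Let group 1 = line 1, group 2 = line 2. H0: μ_1 = μ_2; H1: μ_1 ≠ μ_2 (two-sample pooled-variance t-test, two-sided).
s_p² = [(19−1)·445² + (10−1)·627²]/(19+10−2) = 263060
t = (2220 − 2520)/√[263060·(1/19 + 1/10)] = -1.497
df = n₁ + n₂ − 2 = 27
Two-sided p-value ≈ 0.146
Since p ≈ 0.146 > α = 0.05, fail to reject H0; the evidence is not statistically significant.

t = -1.497, df = 27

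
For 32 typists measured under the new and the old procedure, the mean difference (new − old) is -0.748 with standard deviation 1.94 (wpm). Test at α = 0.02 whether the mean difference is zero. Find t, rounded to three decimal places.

H0: μ_d = 0; H1: μ_d ≠ 0 (paired t-test on the differences, two-sided).
t = d̄/(s_d/√n) = -0.748/(1.94/√32) = -2.181
df = n − 1 = 31
Two-sided p-value ≈ 0.0369
Since p ≈ 0.0369 > α = 0.02, fail to reject H0; the data do not provide sufficient evidence against H0.

-2.181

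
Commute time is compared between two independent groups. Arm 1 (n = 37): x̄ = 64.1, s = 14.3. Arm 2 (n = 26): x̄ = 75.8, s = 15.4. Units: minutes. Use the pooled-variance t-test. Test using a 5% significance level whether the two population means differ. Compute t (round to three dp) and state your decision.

Let group 1 = arm 1, group 2 = arm 2. H0: μ_1 = μ_2; H1: μ_1 ≠ μ_2 (two-sample pooled-variance t-test, two-sided).
s_p² = [(37−1)·14.3² + (26−1)·15.4²]/(37+26−2) = 217.879
t = (64.1 − 75.8)/√[217.879·(1/37 + 1/26)] = -3.097
df = n₁ + n₂ − 2 = 61
Two-sided p-value ≈ 0.0029
Since p ≈ 0.0029 < α = 0.05, reject H0; the evidence is statistically significant.

t = -3.097; reject H0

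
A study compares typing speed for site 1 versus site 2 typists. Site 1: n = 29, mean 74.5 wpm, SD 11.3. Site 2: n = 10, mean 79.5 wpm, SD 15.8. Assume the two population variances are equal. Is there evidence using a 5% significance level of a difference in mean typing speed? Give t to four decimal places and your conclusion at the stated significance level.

Let group 1 = site 1, group 2 = site 2. H0: μ_1 = μ_2; H1: μ_1 ≠ μ_2 (two-sample pooled-variance t-test, two-sided).
s_p² = [(29−1)·11.3² + (10−1)·15.8²]/(29+10−2) = 157.354
t = (74.5 − 79.5)/√[157.354·(1/29 + 1/10)] = -1.0869
df = n₁ + n₂ − 2 = 37
Two-sided p-value ≈ 0.284
Since p ≈ 0.284 > α = 0.05, fail to reject H0; the evidence is not statistically significant.

t = -1.0869; fail to reject H0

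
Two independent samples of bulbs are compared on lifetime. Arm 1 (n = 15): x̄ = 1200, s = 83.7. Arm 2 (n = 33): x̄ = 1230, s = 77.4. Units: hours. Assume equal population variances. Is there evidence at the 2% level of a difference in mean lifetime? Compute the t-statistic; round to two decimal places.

-1.21

Let group 1 = arm 1, group 2 = arm 2. H0: μ_1 = μ_2; H1: μ_1 ≠ μ_2 (two-sample pooled-variance t-test, two-sided).
s_p² = [(15−1)·83.7² + (33−1)·77.4²]/(15+33−2) = 6299.65
t = (1200 − 1230)/√[6299.65·(1/15 + 1/33)] = -1.21
df = n₁ + n₂ − 2 = 46
Two-sided p-value ≈ 0.231
Since p ≈ 0.231 > α = 0.02, fail to reject H0; the data do not provide sufficient evidence against H0.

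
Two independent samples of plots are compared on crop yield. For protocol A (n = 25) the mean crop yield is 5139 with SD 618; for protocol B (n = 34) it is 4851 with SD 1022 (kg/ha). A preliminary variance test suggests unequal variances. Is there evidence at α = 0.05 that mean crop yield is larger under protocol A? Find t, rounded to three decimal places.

Let group 1 = protocol A, group 2 = protocol B. H0: μ_1 = μ_2; H1: μ_1 > μ_2 (Welch's two-sample t-test, right-tailed).
t = (x̄_1 − x̄_2)/√(s_1²/n_1 + s_2²/n_2) = (5139 − 4851)/√(618²/25 + 1022²/34) = 1.343
Welch–Satterthwaite df ≈ 55.21
p-value = P(T ≥ 1.343) ≈ 0.0924
Since p ≈ 0.0924 > α = 0.05, fail to reject H0; the data do not provide sufficient evidence against H0.

1.343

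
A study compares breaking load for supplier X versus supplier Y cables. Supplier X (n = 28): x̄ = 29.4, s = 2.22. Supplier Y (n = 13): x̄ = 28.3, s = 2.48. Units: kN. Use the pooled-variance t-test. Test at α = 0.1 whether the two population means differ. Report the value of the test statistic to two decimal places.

1.42

Let group 1 = supplier X, group 2 = supplier Y. H0: μ_1 = μ_2; H1: μ_1 ≠ μ_2 (two-sample pooled-variance t-test, two-sided).
s_p² = [(28−1)·2.22² + (13−1)·2.48²]/(28+13−2) = 5.3044
t = (29.4 − 28.3)/√[5.3044·(1/28 + 1/13)] = 1.42
df = n₁ + n₂ − 2 = 39
Two-sided p-value ≈ 0.1627
Since p ≈ 0.1627 > α = 0.1, fail to reject H0; the data do not provide sufficient evidence against H0.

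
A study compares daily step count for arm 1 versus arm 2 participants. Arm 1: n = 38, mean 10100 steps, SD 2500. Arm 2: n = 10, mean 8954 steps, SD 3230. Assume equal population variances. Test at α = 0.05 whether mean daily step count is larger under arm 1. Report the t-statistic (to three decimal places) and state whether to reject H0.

Let group 1 = arm 1, group 2 = arm 2. H0: μ_1 = μ_2; H1: μ_1 > μ_2 (two-sample pooled-variance t-test, right-tailed).
s_p² = [(38−1)·2500² + (10−1)·3230²]/(38+10−2) = 7068390
t = (10100 − 8954)/√[7068390·(1/38 + 1/10)] = 1.213
df = n₁ + n₂ − 2 = 46
p-value = P(T ≥ 1.213) ≈ 0.1157
Since p ≈ 0.1157 > α = 0.05, fail to reject H0; the data do not provide sufficient evidence against H0.

t = 1.213; fail to reject H0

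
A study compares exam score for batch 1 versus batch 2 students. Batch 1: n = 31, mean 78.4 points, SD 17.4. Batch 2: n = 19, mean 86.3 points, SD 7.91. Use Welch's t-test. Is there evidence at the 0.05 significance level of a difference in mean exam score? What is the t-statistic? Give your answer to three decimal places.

-2.186

Let group 1 = batch 1, group 2 = batch 2. H0: μ_1 = μ_2; H1: μ_1 ≠ μ_2 (Welch's two-sample t-test, two-sided).
t = (x̄_1 − x̄_2)/√(s_1²/n_1 + s_2²/n_2) = (78.4 − 86.3)/√(17.4²/31 + 7.91²/19) = -2.186
Welch–Satterthwaite df ≈ 45.10
Two-sided p-value ≈ 0.0340
Since p ≈ 0.0340 < α = 0.05, reject H0; the evidence is statistically significant.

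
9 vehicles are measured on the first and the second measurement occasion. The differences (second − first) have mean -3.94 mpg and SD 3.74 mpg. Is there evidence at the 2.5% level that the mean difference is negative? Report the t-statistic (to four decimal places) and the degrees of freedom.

t = -3.1604, df = 8

H0: μ_d = 0; H1: μ_d < 0 (paired t-test on the differences, left-tailed).
t = d̄/(s_d/√n) = -3.94/(3.74/√9) = -3.1604
df = n − 1 = 8
p-value = P(T ≤ -3.1604) ≈ 0.007
Since p ≈ 0.007 < α = 0.025, reject H0; the data support H1.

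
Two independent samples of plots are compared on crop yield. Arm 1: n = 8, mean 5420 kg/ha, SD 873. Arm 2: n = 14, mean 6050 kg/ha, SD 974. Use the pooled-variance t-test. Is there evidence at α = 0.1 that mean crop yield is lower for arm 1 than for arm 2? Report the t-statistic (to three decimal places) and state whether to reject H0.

Let group 1 = arm 1, group 2 = arm 2. H0: μ_1 = μ_2; H1: μ_1 < μ_2 (two-sample pooled-variance t-test, left-tailed).
s_p² = [(8−1)·873² + (14−1)·974²]/(8+14−2) = 883385
t = (5420 − 6050)/√[883385·(1/8 + 1/14)] = -1.512
df = n₁ + n₂ − 2 = 20
p-value = P(T ≤ -1.512) ≈ 0.0730
Since p ≈ 0.0730 < α = 0.1, reject H0; the evidence is statistically significant.

t = -1.512; reject H0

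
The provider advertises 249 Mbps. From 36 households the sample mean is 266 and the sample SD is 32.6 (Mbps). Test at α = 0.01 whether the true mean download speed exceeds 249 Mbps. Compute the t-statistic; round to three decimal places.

H0: μ = 249; H1: μ > 249 (one-sample t-test, right-tailed).
t = (x̄ − μ₀)/(s/√n) = (266 − 249)/(32.6/√36) = 3.129
df = n − 1 = 35
p-value = P(T ≥ 3.129) ≈ 0.0018
Since p ≈ 0.0018 < α = 0.01, reject H0; the data support H1.

3.129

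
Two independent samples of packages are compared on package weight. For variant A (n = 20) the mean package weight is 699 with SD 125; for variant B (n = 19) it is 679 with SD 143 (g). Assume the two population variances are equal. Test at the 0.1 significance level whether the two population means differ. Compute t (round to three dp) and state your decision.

t = 0.466; fail to reject H0

Let group 1 = variant A, group 2 = variant B. H0: μ_1 = μ_2; H1: μ_1 ≠ μ_2 (two-sample pooled-variance t-test, two-sided).
s_p² = [(20−1)·125² + (19−1)·143²]/(20+19−2) = 17971.8
t = (699 − 679)/√[17971.8·(1/20 + 1/19)] = 0.466
df = n₁ + n₂ − 2 = 37
Two-sided p-value ≈ 0.644
Since p ≈ 0.644 > α = 0.1, fail to reject H0; the evidence is not statistically significant.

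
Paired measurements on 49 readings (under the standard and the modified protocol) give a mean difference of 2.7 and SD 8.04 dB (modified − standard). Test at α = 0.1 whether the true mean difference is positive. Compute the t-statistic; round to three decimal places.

2.351

H0: μ_d = 0; H1: μ_d > 0 (paired t-test on the differences, right-tailed).
t = d̄/(s_d/√n) = 2.7/(8.04/√49) = 2.351
df = n − 1 = 48
p-value = P(T ≥ 2.351) ≈ 0.0114
Since p ≈ 0.0114 < α = 0.1, reject H0; the evidence is statistically significant.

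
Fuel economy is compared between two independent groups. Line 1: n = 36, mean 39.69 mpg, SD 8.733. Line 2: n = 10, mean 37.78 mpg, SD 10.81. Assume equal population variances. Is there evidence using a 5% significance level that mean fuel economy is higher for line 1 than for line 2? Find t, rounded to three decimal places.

Let group 1 = line 1, group 2 = line 2. H0: μ_1 = μ_2; H1: μ_1 > μ_2 (two-sample pooled-variance t-test, right-tailed).
s_p² = [(36−1)·8.733² + (10−1)·10.81²]/(36+10−2) = 84.568
t = (39.69 − 37.78)/√[84.568·(1/36 + 1/10)] = 0.581
df = n₁ + n₂ − 2 = 44
p-value = P(T ≥ 0.581) ≈ 0.2821
Since p ≈ 0.2821 > α = 0.05, fail to reject H0; the evidence is not statistically significant.

0.581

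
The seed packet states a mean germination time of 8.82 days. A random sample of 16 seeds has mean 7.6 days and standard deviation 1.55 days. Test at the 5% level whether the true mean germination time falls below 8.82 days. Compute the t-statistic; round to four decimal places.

H0: μ = 8.82; H1: μ < 8.82 (one-sample t-test, left-tailed).
t = (x̄ − μ₀)/(s/√n) = (7.6 − 8.82)/(1.55/√16) = -3.1484
df = n − 1 = 15
p-value = P(T ≤ -3.1484) ≈ 0.003
Since p ≈ 0.003 < α = 0.05, reject H0; the evidence is statistically significant.

-3.1484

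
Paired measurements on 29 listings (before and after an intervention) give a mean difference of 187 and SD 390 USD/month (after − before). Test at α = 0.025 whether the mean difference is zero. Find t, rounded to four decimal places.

H0: μ_d = 0; H1: μ_d ≠ 0 (paired t-test on the differences, two-sided).
t = d̄/(s_d/√n) = 187/(390/√29) = 2.5821
df = n − 1 = 28
Two-sided p-value ≈ 0.0153
Since p ≈ 0.0153 < α = 0.025, reject H0; the data support H1.

2.5821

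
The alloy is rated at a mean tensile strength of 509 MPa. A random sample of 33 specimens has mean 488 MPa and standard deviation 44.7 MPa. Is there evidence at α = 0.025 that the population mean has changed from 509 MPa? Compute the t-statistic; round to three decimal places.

-2.699

H0: μ = 509; H1: μ ≠ 509 (one-sample t-test, two-sided).
t = (x̄ − μ₀)/(s/√n) = (488 − 509)/(44.7/√33) = -2.699
df = n − 1 = 32
Two-sided p-value ≈ 0.011
Since p ≈ 0.011 < α = 0.025, reject H0; the evidence is statistically significant.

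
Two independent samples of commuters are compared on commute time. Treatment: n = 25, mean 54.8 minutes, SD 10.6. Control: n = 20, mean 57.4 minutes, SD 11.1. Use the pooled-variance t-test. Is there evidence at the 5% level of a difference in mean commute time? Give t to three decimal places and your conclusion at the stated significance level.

t = -0.801; fail to reject H0

Let group 1 = treatment, group 2 = control. H0: μ_1 = μ_2; H1: μ_1 ≠ μ_2 (two-sample pooled-variance t-test, two-sided).
s_p² = [(25−1)·10.6² + (20−1)·11.1²]/(25+20−2) = 117.154
t = (54.8 − 57.4)/√[117.154·(1/25 + 1/20)] = -0.801
df = n₁ + n₂ − 2 = 43
Two-sided p-value ≈ 0.4277
Since p ≈ 0.4277 > α = 0.05, fail to reject H0; the data do not provide sufficient evidence against H0.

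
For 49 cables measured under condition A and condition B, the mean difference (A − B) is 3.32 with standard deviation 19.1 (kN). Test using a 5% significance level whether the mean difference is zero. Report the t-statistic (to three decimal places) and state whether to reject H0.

H0: μ_d = 0; H1: μ_d ≠ 0 (paired t-test on the differences, two-sided).
t = d̄/(s_d/√n) = 3.32/(19.1/√49) = 1.217
df = n − 1 = 48
Two-sided p-value ≈ 0.230
Since p ≈ 0.230 > α = 0.05, fail to reject H0; the data do not provide sufficient evidence against H0.

t = 1.217; fail to reject H0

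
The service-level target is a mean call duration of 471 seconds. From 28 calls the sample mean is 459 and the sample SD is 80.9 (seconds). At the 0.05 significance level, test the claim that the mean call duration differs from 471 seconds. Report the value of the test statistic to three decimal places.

-0.785

H0: μ = 471; H1: μ ≠ 471 (one-sample t-test, two-sided).
t = (x̄ − μ₀)/(s/√n) = (459 − 471)/(80.9/√28) = -0.785
df = n − 1 = 27
Two-sided p-value ≈ 0.4393
Since p ≈ 0.4393 > α = 0.05, fail to reject H0; the data do not provide sufficient evidence against H0.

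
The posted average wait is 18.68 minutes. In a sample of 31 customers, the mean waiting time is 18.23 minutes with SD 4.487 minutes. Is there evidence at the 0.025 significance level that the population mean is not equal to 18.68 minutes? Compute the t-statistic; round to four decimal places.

-0.5584

H0: μ = 18.68; H1: μ ≠ 18.68 (one-sample t-test, two-sided).
t = (x̄ − μ₀)/(s/√n) = (18.23 − 18.68)/(4.487/√31) = -0.5584
df = n − 1 = 30
Two-sided p-value ≈ 0.581
Since p ≈ 0.581 > α = 0.025, fail to reject H0; the data do not provide sufficient evidence against H0.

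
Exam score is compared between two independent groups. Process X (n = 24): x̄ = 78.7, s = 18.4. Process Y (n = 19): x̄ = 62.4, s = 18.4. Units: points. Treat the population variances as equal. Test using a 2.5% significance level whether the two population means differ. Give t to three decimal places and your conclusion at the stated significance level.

Let group 1 = process X, group 2 = process Y. H0: μ_1 = μ_2; H1: μ_1 ≠ μ_2 (two-sample pooled-variance t-test, two-sided).
s_p² = [(24−1)·18.4² + (19−1)·18.4²]/(24+19−2) = 338.56
t = (78.7 − 62.4)/√[338.56·(1/24 + 1/19)] = 2.885
df = n₁ + n₂ − 2 = 41
Two-sided p-value ≈ 0.0062
Since p ≈ 0.0062 < α = 0.025, reject H0; the data support H1.

t = 2.885; reject H0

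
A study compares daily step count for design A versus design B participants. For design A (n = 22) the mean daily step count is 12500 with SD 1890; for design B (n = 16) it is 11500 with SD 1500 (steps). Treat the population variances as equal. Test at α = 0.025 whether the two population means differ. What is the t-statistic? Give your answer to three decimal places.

1.751

Let group 1 = design A, group 2 = design B. H0: μ_1 = μ_2; H1: μ_1 ≠ μ_2 (two-sample pooled-variance t-test, two-sided).
s_p² = [(22−1)·1890² + (16−1)·1500²]/(22+16−2) = 3021220
t = (12500 − 11500)/√[3021220·(1/22 + 1/16)] = 1.751
df = n₁ + n₂ − 2 = 36
Two-sided p-value ≈ 0.0885
Since p ≈ 0.0885 > α = 0.025, fail to reject H0; the evidence is not statistically significant.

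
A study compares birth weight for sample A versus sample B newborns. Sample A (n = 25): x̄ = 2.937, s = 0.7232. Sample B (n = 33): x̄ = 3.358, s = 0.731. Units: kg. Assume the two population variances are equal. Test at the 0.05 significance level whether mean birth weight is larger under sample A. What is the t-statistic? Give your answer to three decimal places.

-2.182

Let group 1 = sample A, group 2 = sample B. H0: μ_1 = μ_2; H1: μ_1 > μ_2 (two-sample pooled-variance t-test, right-tailed).
s_p² = [(25−1)·0.7232² + (33−1)·0.731²]/(25+33−2) = 0.5295
t = (2.937 − 3.358)/√[0.5295·(1/25 + 1/33)] = -2.182
df = n₁ + n₂ − 2 = 56
p-value = P(T ≥ -2.182) ≈ 0.9833
Since p ≈ 0.9833 > α = 0.05, fail to reject H0; the evidence is not statistically significant.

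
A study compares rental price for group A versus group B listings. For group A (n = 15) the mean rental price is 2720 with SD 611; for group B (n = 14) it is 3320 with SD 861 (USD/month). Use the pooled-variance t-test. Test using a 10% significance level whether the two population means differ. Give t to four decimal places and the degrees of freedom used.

Let group 1 = group A, group 2 = group B. H0: μ_1 = μ_2; H1: μ_1 ≠ μ_2 (two-sample pooled-variance t-test, two-sided).
s_p² = [(15−1)·611² + (14−1)·861²]/(15+14−2) = 550506
t = (2720 − 3320)/√[550506·(1/15 + 1/14)] = -2.1761
df = n₁ + n₂ − 2 = 27
Two-sided p-value ≈ 0.038
Since p ≈ 0.038 < α = 0.1, reject H0; the data support H1.

t = -2.1761, df = 27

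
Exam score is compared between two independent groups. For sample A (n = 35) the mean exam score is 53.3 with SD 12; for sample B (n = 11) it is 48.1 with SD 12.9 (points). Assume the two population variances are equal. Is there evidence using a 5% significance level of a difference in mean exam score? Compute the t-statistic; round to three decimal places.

1.232

Let group 1 = sample A, group 2 = sample B. H0: μ_1 = μ_2; H1: μ_1 ≠ μ_2 (two-sample pooled-variance t-test, two-sided).
s_p² = [(35−1)·12² + (11−1)·12.9²]/(35+11−2) = 149.093
t = (53.3 − 48.1)/√[149.093·(1/35 + 1/11)] = 1.232
df = n₁ + n₂ − 2 = 44
Two-sided p-value ≈ 0.2245
Since p ≈ 0.2245 > α = 0.05, fail to reject H0; the evidence is not statistically significant.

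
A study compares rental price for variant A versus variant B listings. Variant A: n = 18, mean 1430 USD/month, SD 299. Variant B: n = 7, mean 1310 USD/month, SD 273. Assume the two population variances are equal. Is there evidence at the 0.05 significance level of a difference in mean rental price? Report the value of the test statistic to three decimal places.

0.921

Let group 1 = variant A, group 2 = variant B. H0: μ_1 = μ_2; H1: μ_1 ≠ μ_2 (two-sample pooled-variance t-test, two-sided).
s_p² = [(18−1)·299² + (7−1)·273²]/(18+7−2) = 85521.3
t = (1430 − 1310)/√[85521.3·(1/18 + 1/7)] = 0.921
df = n₁ + n₂ − 2 = 23
Two-sided p-value ≈ 0.367
Since p ≈ 0.367 > α = 0.05, fail to reject H0; the data do not provide sufficient evidence against H0.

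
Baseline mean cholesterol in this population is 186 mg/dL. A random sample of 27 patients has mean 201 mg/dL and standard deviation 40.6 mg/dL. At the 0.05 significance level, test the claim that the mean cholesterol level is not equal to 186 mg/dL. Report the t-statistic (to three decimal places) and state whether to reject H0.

t = 1.920; fail to reject H0

H0: μ = 186; H1: μ ≠ 186 (one-sample t-test, two-sided).
t = (x̄ − μ₀)/(s/√n) = (201 − 186)/(40.6/√27) = 1.920
df = n − 1 = 26
Two-sided p-value ≈ 0.066
Since p ≈ 0.066 > α = 0.05, fail to reject H0; the data do not provide sufficient evidence against H0.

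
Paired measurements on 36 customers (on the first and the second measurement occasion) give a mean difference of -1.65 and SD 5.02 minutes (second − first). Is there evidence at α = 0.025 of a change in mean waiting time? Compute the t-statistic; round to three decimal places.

H0: μ_d = 0; H1: μ_d ≠ 0 (paired t-test on the differences, two-sided).
t = d̄/(s_d/√n) = -1.65/(5.02/√36) = -1.972
df = n − 1 = 35
Two-sided p-value ≈ 0.0565
Since p ≈ 0.0565 > α = 0.025, fail to reject H0; the evidence is not statistically significant.

-1.972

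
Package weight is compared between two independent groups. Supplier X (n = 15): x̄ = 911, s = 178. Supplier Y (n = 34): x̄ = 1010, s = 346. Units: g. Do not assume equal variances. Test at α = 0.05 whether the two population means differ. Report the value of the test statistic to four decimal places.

Let group 1 = supplier X, group 2 = supplier Y. H0: μ_1 = μ_2; H1: μ_1 ≠ μ_2 (Welch's two-sample t-test, two-sided).
t = (x̄_1 − x̄_2)/√(s_1²/n_1 + s_2²/n_2) = (911 − 1010)/√(178²/15 + 346²/34) = -1.3190
Welch–Satterthwaite df ≈ 45.70
Two-sided p-value ≈ 0.1937
Since p ≈ 0.1937 > α = 0.05, fail to reject H0; the data do not provide sufficient evidence against H0.

-1.3190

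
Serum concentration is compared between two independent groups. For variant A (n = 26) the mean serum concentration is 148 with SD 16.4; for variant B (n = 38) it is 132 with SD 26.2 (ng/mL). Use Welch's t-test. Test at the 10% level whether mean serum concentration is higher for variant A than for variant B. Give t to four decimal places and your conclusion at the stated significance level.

t = 3.0019; reject H0

Let group 1 = variant A, group 2 = variant B. H0: μ_1 = μ_2; H1: μ_1 > μ_2 (Welch's two-sample t-test, right-tailed).
t = (x̄_1 − x̄_2)/√(s_1²/n_1 + s_2²/n_2) = (148 − 132)/√(16.4²/26 + 26.2²/38) = 3.0019
Welch–Satterthwaite df ≈ 61.61
p-value = P(T ≥ 3.0019) ≈ 0.002
Since p ≈ 0.002 < α = 0.1, reject H0; the evidence is statistically significant.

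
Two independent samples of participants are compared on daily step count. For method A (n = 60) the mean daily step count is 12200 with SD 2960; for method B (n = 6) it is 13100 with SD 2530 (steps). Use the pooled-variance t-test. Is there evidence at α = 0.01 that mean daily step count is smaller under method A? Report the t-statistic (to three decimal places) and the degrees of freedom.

t = -0.718, df = 64

Let group 1 = method A, group 2 = method B. H0: μ_1 = μ_2; H1: μ_1 < μ_2 (two-sample pooled-variance t-test, left-tailed).
s_p² = [(60−1)·2960² + (6−1)·2530²]/(60+6−2) = 8577170
t = (12200 − 13100)/√[8577170·(1/60 + 1/6)] = -0.718
df = n₁ + n₂ − 2 = 64
p-value = P(T ≤ -0.718) ≈ 0.2378
Since p ≈ 0.2378 > α = 0.01, fail to reject H0; the evidence is not statistically significant.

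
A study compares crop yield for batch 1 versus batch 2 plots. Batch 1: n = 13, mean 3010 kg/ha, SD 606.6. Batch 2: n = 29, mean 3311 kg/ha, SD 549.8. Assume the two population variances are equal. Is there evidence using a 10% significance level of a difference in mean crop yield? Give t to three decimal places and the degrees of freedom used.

Let group 1 = batch 1, group 2 = batch 2. H0: μ_1 = μ_2; H1: μ_1 ≠ μ_2 (two-sample pooled-variance t-test, two-sided).
s_p² = [(13−1)·606.6² + (29−1)·549.8²]/(13+29−2) = 321985
t = (3010 − 3311)/√[321985·(1/13 + 1/29)] = -1.589
df = n₁ + n₂ − 2 = 40
Two-sided p-value ≈ 0.1199
Since p ≈ 0.1199 > α = 0.1, fail to reject H0; the evidence is not statistically significant.

t = -1.589, df = 40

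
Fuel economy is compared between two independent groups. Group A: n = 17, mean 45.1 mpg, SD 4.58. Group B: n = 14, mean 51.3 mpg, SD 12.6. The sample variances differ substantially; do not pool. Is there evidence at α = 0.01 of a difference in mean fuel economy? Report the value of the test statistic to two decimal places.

-1.75

Let group 1 = group A, group 2 = group B. H0: μ_1 = μ_2; H1: μ_1 ≠ μ_2 (Welch's two-sample t-test, two-sided).
t = (x̄_1 − x̄_2)/√(s_1²/n_1 + s_2²/n_2) = (45.1 − 51.3)/√(4.58²/17 + 12.6²/14) = -1.75
Welch–Satterthwaite df ≈ 15.83
Two-sided p-value ≈ 0.0997
Since p ≈ 0.0997 > α = 0.01, fail to reject H0; the data do not provide sufficient evidence against H0.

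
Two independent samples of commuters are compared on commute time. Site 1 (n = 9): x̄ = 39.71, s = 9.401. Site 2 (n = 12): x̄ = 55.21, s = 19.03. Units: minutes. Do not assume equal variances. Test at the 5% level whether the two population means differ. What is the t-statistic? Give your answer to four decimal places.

Let group 1 = site 1, group 2 = site 2. H0: μ_1 = μ_2; H1: μ_1 ≠ μ_2 (Welch's two-sample t-test, two-sided).
t = (x̄_1 − x̄_2)/√(s_1²/n_1 + s_2²/n_2) = (39.71 − 55.21)/√(9.401²/9 + 19.03²/12) = -2.4508
Welch–Satterthwaite df ≈ 16.87
Two-sided p-value ≈ 0.0255
Since p ≈ 0.0255 < α = 0.05, reject H0; the data support H1.

-2.4508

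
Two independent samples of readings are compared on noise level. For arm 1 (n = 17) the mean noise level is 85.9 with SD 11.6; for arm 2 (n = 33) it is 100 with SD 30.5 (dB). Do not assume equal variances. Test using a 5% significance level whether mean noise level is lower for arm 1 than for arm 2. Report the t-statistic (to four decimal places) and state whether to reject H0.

t = -2.3466; reject H0

Let group 1 = arm 1, group 2 = arm 2. H0: μ_1 = μ_2; H1: μ_1 < μ_2 (Welch's two-sample t-test, left-tailed).
t = (x̄_1 − x̄_2)/√(s_1²/n_1 + s_2²/n_2) = (85.9 − 100)/√(11.6²/17 + 30.5²/33) = -2.3466
Welch–Satterthwaite df ≈ 45.34
p-value = P(T ≤ -2.3466) ≈ 0.0117
Since p ≈ 0.0117 < α = 0.05, reject H0; the data support H1.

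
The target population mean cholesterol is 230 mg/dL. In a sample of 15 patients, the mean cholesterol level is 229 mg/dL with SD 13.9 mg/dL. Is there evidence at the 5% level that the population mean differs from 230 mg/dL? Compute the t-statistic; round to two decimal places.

H0: μ = 230; H1: μ ≠ 230 (one-sample t-test, two-sided).
t = (x̄ − μ₀)/(s/√n) = (229 − 230)/(13.9/√15) = -0.28
df = n − 1 = 14
Two-sided p-value ≈ 0.785
Since p ≈ 0.785 > α = 0.05, fail to reject H0; the evidence is not statistically significant.

-0.28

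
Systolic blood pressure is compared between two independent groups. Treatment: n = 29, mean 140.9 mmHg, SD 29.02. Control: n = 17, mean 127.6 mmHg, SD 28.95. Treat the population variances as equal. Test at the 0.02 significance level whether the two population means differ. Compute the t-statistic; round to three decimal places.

Let group 1 = treatment, group 2 = control. H0: μ_1 = μ_2; H1: μ_1 ≠ μ_2 (two-sample pooled-variance t-test, two-sided).
s_p² = [(29−1)·29.02² + (17−1)·28.95²]/(29+17−2) = 840.685
t = (140.9 − 127.6)/√[840.685·(1/29 + 1/17)] = 1.502
df = n₁ + n₂ − 2 = 44
Two-sided p-value ≈ 0.1403
Since p ≈ 0.1403 > α = 0.02, fail to reject H0; the evidence is not statistically significant.

1.502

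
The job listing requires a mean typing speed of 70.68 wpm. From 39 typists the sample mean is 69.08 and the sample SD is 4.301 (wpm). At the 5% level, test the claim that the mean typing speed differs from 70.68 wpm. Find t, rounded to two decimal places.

H0: μ = 70.68; H1: μ ≠ 70.68 (one-sample t-test, two-sided).
t = (x̄ − μ₀)/(s/√n) = (69.08 − 70.68)/(4.301/√39) = -2.32
df = n − 1 = 38
Two-sided p-value ≈ 0.0256
Since p ≈ 0.0256 < α = 0.05, reject H0; the evidence is statistically significant.

-2.32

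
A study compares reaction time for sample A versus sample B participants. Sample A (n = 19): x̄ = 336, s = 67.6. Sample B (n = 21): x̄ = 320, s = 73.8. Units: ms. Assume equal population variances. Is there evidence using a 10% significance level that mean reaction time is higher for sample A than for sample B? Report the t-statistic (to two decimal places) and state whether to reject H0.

Let group 1 = sample A, group 2 = sample B. H0: μ_1 = μ_2; H1: μ_1 > μ_2 (two-sample pooled-variance t-test, right-tailed).
s_p² = [(19−1)·67.6² + (21−1)·73.8²]/(19+21−2) = 5031.17
t = (336 − 320)/√[5031.17·(1/19 + 1/21)] = 0.71
df = n₁ + n₂ − 2 = 38
p-value = P(T ≥ 0.71) ≈ 0.240
Since p ≈ 0.240 > α = 0.1, fail to reject H0; the evidence is not statistically significant.

t = 0.71; fail to reject H0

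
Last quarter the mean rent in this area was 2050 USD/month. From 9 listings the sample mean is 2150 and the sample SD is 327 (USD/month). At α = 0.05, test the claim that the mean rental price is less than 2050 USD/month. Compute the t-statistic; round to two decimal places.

0.92

H0: μ = 2050; H1: μ < 2050 (one-sample t-test, left-tailed).
t = (x̄ − μ₀)/(s/√n) = (2150 − 2050)/(327/√9) = 0.92
df = n − 1 = 8
p-value = P(T ≤ 0.92) ≈ 0.807
Since p ≈ 0.807 > α = 0.05, fail to reject H0; the data do not provide sufficient evidence against H0.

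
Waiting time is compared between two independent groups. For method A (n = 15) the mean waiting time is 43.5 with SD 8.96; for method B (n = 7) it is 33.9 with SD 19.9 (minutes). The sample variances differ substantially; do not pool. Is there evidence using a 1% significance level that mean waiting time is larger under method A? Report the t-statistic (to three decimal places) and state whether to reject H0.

Let group 1 = method A, group 2 = method B. H0: μ_1 = μ_2; H1: μ_1 > μ_2 (Welch's two-sample t-test, right-tailed).
t = (x̄_1 − x̄_2)/√(s_1²/n_1 + s_2²/n_2) = (43.5 − 33.9)/√(8.96²/15 + 19.9²/7) = 1.220
Welch–Satterthwaite df ≈ 7.16
p-value = P(T ≥ 1.220) ≈ 0.1306
Since p ≈ 0.1306 > α = 0.01, fail to reject H0; the data do not provide sufficient evidence against H0.

t = 1.220; fail to reject H0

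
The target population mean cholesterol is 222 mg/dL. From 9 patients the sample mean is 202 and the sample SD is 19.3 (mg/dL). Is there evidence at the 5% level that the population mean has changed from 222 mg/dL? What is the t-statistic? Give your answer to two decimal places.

H0: μ = 222; H1: μ ≠ 222 (one-sample t-test, two-sided).
t = (x̄ − μ₀)/(s/√n) = (202 − 222)/(19.3/√9) = -3.11
df = n − 1 = 8
Two-sided p-value ≈ 0.014
Since p ≈ 0.014 < α = 0.05, reject H0; the data support H1.

-3.11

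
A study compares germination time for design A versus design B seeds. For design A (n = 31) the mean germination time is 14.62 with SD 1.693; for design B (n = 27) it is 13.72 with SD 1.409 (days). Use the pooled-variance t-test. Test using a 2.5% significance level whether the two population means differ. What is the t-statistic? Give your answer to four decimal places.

2.1811

Let group 1 = design A, group 2 = design B. H0: μ_1 = μ_2; H1: μ_1 ≠ μ_2 (two-sample pooled-variance t-test, two-sided).
s_p² = [(31−1)·1.693² + (27−1)·1.409²]/(31+27−2) = 2.45723
t = (14.62 − 13.72)/√[2.45723·(1/31 + 1/27)] = 2.1811
df = n₁ + n₂ − 2 = 56
Two-sided p-value ≈ 0.033
Since p ≈ 0.033 > α = 0.025, fail to reject H0; the data do not provide sufficient evidence against H0.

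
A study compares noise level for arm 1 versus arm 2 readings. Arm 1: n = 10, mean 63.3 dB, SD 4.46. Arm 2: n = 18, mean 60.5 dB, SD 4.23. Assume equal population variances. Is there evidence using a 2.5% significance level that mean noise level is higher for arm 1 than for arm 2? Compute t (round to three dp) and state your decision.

Let group 1 = arm 1, group 2 = arm 2. H0: μ_1 = μ_2; H1: μ_1 > μ_2 (two-sample pooled-variance t-test, right-tailed).
s_p² = [(10−1)·4.46² + (18−1)·4.23²]/(10+18−2) = 18.5848
t = (63.3 − 60.5)/√[18.5848·(1/10 + 1/18)] = 1.647
df = n₁ + n₂ − 2 = 26
p-value = P(T ≥ 1.647) ≈ 0.0558
Since p ≈ 0.0558 > α = 0.025, fail to reject H0; the evidence is not statistically significant.

t = 1.647; fail to reject H0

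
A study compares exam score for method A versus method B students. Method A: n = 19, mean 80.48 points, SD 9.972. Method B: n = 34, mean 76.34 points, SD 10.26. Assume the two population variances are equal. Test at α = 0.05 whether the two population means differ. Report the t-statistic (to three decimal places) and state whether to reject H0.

t = 1.423; fail to reject H0

Let group 1 = method A, group 2 = method B. H0: μ_1 = μ_2; H1: μ_1 ≠ μ_2 (two-sample pooled-variance t-test, two-sided).
s_p² = [(19−1)·9.972² + (34−1)·10.26²]/(19+34−2) = 103.211
t = (80.48 − 76.34)/√[103.211·(1/19 + 1/34)] = 1.423
df = n₁ + n₂ − 2 = 51
Two-sided p-value ≈ 0.161
Since p ≈ 0.161 > α = 0.05, fail to reject H0; the evidence is not statistically significant.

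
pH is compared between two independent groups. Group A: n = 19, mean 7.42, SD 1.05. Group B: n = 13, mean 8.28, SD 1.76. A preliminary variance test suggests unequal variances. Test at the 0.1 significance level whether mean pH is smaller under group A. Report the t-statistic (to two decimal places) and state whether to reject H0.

t = -1.58; reject H0

Let group 1 = group A, group 2 = group B. H0: μ_1 = μ_2; H1: μ_1 < μ_2 (Welch's two-sample t-test, left-tailed).
t = (x̄_1 − x̄_2)/√(s_1²/n_1 + s_2²/n_2) = (7.42 − 8.28)/√(1.05²/19 + 1.76²/13) = -1.58
Welch–Satterthwaite df ≈ 17.85
p-value = P(T ≤ -1.58) ≈ 0.0658
Since p ≈ 0.0658 < α = 0.1, reject H0; the evidence is statistically significant.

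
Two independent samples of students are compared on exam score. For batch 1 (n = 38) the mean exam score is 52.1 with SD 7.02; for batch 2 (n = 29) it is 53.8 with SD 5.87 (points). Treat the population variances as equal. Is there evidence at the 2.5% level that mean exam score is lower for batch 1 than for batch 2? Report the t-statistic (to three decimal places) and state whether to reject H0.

t = -1.053; fail to reject H0

Let group 1 = batch 1, group 2 = batch 2. H0: μ_1 = μ_2; H1: μ_1 < μ_2 (two-sample pooled-variance t-test, left-tailed).
s_p² = [(38−1)·7.02² + (29−1)·5.87²]/(38+29−2) = 42.8949
t = (52.1 − 53.8)/√[42.8949·(1/38 + 1/29)] = -1.053
df = n₁ + n₂ − 2 = 65
p-value = P(T ≤ -1.053) ≈ 0.148
Since p ≈ 0.148 > α = 0.025, fail to reject H0; the data do not provide sufficient evidence against H0.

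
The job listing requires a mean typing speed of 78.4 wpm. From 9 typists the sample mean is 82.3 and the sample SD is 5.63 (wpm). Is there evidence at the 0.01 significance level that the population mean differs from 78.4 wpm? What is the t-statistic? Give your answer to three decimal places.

H0: μ = 78.4; H1: μ ≠ 78.4 (one-sample t-test, two-sided).
t = (x̄ − μ₀)/(s/√n) = (82.3 − 78.4)/(5.63/√9) = 2.078
df = n − 1 = 8
Two-sided p-value ≈ 0.0713
Since p ≈ 0.0713 > α = 0.01, fail to reject H0; the evidence is not statistically significant.

2.078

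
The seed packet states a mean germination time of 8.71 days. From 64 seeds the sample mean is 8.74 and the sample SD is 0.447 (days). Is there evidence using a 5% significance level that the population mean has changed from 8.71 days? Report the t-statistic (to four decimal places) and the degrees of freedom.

t = 0.5369, df = 63

H0: μ = 8.71; H1: μ ≠ 8.71 (one-sample t-test, two-sided).
t = (x̄ − μ₀)/(s/√n) = (8.74 − 8.71)/(0.447/√64) = 0.5369
df = n − 1 = 63
Two-sided p-value ≈ 0.5932
Since p ≈ 0.5932 > α = 0.05, fail to reject H0; the evidence is not statistically significant.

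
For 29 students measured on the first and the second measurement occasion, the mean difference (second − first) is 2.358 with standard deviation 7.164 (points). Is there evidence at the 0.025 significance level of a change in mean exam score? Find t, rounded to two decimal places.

H0: μ_d = 0; H1: μ_d ≠ 0 (paired t-test on the differences, two-sided).
t = d̄/(s_d/√n) = 2.358/(7.164/√29) = 1.77
df = n − 1 = 28
Two-sided p-value ≈ 0.0872
Since p ≈ 0.0872 > α = 0.025, fail to reject H0; the data do not provide sufficient evidence against H0.

1.77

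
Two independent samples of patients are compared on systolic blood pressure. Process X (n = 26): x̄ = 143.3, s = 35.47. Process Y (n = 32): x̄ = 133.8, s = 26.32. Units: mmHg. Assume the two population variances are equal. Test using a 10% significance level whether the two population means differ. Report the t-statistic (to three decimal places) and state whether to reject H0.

t = 1.170; fail to reject H0

Let group 1 = process X, group 2 = process Y. H0: μ_1 = μ_2; H1: μ_1 ≠ μ_2 (two-sample pooled-variance t-test, two-sided).
s_p² = [(26−1)·35.47² + (32−1)·26.32²]/(26+32−2) = 945.144
t = (143.3 − 133.8)/√[945.144·(1/26 + 1/32)] = 1.170
df = n₁ + n₂ − 2 = 56
Two-sided p-value ≈ 0.247
Since p ≈ 0.247 > α = 0.1, fail to reject H0; the data do not provide sufficient evidence against H0.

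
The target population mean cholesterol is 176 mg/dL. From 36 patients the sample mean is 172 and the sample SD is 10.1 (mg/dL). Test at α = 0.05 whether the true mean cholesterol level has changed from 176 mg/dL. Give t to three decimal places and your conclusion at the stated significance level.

H0: μ = 176; H1: μ ≠ 176 (one-sample t-test, two-sided).
t = (x̄ − μ₀)/(s/√n) = (172 − 176)/(10.1/√36) = -2.376
df = n − 1 = 35
Two-sided p-value ≈ 0.0231
Since p ≈ 0.0231 < α = 0.05, reject H0; the data support H1.

t = -2.376; reject H0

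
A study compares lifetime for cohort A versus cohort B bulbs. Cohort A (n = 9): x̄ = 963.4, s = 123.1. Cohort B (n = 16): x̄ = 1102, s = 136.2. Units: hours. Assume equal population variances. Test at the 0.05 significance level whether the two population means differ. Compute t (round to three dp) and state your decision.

Let group 1 = cohort A, group 2 = cohort B. H0: μ_1 = μ_2; H1: μ_1 ≠ μ_2 (two-sample pooled-variance t-test, two-sided).
s_p² = [(9−1)·123.1² + (16−1)·136.2²]/(9+16−2) = 17368.9
t = (963.4 − 1102)/√[17368.9·(1/9 + 1/16)] = -2.524
df = n₁ + n₂ − 2 = 23
Two-sided p-value ≈ 0.019
Since p ≈ 0.019 < α = 0.05, reject H0; the data support H1.

t = -2.524; reject H0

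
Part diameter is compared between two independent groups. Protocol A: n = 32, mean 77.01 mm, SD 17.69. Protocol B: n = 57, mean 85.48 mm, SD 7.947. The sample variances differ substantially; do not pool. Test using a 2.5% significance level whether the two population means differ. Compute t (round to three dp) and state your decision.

t = -2.567; reject H0

Let group 1 = protocol A, group 2 = protocol B. H0: μ_1 = μ_2; H1: μ_1 ≠ μ_2 (Welch's two-sample t-test, two-sided).
t = (x̄_1 − x̄_2)/√(s_1²/n_1 + s_2²/n_2) = (77.01 − 85.48)/√(17.69²/32 + 7.947²/57) = -2.567
Welch–Satterthwaite df ≈ 38.15
Two-sided p-value ≈ 0.014
Since p ≈ 0.014 < α = 0.025, reject H0; the data support H1.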